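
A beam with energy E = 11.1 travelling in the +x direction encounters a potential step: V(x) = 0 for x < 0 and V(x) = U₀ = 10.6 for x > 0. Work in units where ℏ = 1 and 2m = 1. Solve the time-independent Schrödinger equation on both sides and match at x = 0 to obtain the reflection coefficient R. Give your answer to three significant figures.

R = 0.422

The wavenumbers are k₁ = √(2mE)/ℏ = 3.332 on the left and k₂ = √(2m(E − U₀))/ℏ = 0.7071 on the right.
Matching ψ and ψ′ at x = 0 gives r = (k₁ − k₂)/(k₁ + k₂), so R = r² = 0.4223 and T = 1 − R = 0.5777.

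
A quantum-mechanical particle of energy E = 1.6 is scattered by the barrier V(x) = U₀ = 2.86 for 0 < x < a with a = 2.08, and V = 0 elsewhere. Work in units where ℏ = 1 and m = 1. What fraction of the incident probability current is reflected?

R = 0.995

E < U₀: inside the barrier ψ ∝ e^{±κx} with κ = √(2m(U₀ − E))/ℏ = 1.587.
κa = 3.302, sinh(κa) = 13.56.
The exact tunnelling result is T⁻¹ = 1 + U₀² sinh²(κa) / [4E(U₀ − E)] = 187.6, so T = 0.00533.
R = 1 − T = 0.995.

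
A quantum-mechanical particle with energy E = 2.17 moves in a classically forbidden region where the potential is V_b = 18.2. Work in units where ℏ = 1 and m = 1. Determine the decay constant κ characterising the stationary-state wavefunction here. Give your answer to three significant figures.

Since E < V_b the TISE in this region is ψ'' = κ²ψ with κ = √(2m(V_b − E))/ℏ.
κ = √(2 × 1 × 16.03) = 5.662.

κ = 5.66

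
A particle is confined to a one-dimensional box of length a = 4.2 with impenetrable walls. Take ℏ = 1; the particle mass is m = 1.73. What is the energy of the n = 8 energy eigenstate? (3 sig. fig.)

Requiring ψ(0) = ψ(a) = 0 quantises k = nπ/a, hence E_n = ℏ²k²/2m = n²π²ℏ²/(2ma²).
E_8 = 8² × π² / (2 × 1.73 × 4.2²) = 10.35.

E = 10.3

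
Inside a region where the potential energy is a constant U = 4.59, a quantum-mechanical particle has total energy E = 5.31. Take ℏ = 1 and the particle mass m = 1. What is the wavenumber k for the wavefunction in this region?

k = 1.20

With E > U the solution is oscillatory, ψ ∝ e^{±ikx} with k = √(2m(E − U))/ℏ.
k = √(2 × 1 × 0.72) = 1.200.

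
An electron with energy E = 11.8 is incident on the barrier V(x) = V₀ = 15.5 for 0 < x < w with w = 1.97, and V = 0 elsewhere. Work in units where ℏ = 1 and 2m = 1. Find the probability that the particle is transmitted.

Since E < V₀ the interior solution is evanescent with decay constant κ = √(2m(V₀ − E))/ℏ = 1.924.
κw = 3.789, sinh(κw) = 22.10.
The exact tunnelling result is T⁻¹ = 1 + V₀² sinh²(κw) / [4E(V₀ − E)] = 673.1, so T = 0.00149.

T = 0.00149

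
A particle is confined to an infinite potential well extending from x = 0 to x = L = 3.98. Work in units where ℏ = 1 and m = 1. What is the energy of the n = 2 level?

The infinite-well eigenfunctions ψ_n = √(2/L) sin(nπx/L) vanish at both walls, giving E_n = n²π²ℏ²/(2mL²).
E_2 = 2² × π² / (2 × 1 × 3.98²) = 1.246.

E = 1.25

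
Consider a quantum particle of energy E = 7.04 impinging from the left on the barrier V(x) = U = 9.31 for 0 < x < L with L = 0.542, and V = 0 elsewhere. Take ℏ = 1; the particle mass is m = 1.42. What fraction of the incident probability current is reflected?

R = 0.823

E < U: inside the barrier ψ ∝ e^{±κx} with κ = √(2m(U − E))/ℏ = 2.539.
κL = 1.376, sinh(κL) = 1.854.
Matching ψ, ψ′ at both faces gives T = [1 + U² sinh²(κL) / (4E(U − E))]⁻¹ = 1/5.659 = 0.177.
R = 1 − T = 0.823.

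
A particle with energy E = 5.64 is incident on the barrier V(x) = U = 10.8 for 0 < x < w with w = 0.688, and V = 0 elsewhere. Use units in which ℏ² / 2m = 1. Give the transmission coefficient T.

E < U: inside the barrier ψ ∝ e^{±κx} with κ = √(2m(U − E))/ℏ = 2.272.
κw = 1.563, sinh(κw) = 2.281.
Matching ψ, ψ′ at both faces gives T = [1 + U² sinh²(κw) / (4E(U − E))]⁻¹ = 1/6.215 = 0.161.

T = 0.161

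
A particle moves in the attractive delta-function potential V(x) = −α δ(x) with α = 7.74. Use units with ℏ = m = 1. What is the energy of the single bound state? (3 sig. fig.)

The bound state is ψ(x) = √κ e^{−κ|x|}. The derivative jump ψ'(0⁺) − ψ'(0⁻) = −(2mα/ℏ²)ψ(0) fixes κ = mα/ℏ² = 7.740.
Then E = −ℏ²κ²/(2m) = −mα²/(2ℏ²) = -29.95.

E = -30.0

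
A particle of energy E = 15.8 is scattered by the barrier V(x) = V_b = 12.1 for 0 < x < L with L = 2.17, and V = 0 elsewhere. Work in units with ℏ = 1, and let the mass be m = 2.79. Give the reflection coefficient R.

R = 0.100

Above the barrier the interior wavenumber is k₂ = √(2m(E − V_b))/ℏ = 4.544, giving phase k₂L = 9.860.
Matching at both interfaces gives T⁻¹ = 1 + V_b² sin²(k₂L) / [4E(E − V_b)] = 1.111, hence T = 0.900.
R = 1 − T = 0.100.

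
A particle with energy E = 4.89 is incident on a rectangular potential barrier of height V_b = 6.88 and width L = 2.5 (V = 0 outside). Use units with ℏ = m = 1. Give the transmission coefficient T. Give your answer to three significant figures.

T = 0.000153

E < V_b: inside the barrier ψ ∝ e^{±κx} with κ = √(2m(V_b − E))/ℏ = 1.995.
κL = 4.987, sinh(κL) = 73.28.
Matching ψ, ψ′ at both faces gives T = [1 + V_b² sinh²(κL) / (4E(V_b − E))]⁻¹ = 1/6531 = 0.000153.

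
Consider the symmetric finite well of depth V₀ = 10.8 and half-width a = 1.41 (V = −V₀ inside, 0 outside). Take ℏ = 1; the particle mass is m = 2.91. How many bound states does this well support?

The dimensionless depth is z₀ = a√(2mV₀)/ℏ = 1.41 × √(62.86) = 11.18.
The even/odd transcendental equations gain one root per π/2 in z₀, giving N = 1 + ⌊2z₀/π⌋ = 1 + ⌊7.117⌋ = 8.

N = 8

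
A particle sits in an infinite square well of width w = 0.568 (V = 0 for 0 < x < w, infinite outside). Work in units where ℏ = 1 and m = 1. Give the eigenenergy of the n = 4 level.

Requiring ψ(0) = ψ(w) = 0 quantises k = nπ/w, hence E_n = ℏ²k²/2m = n²π²ℏ²/(2mw²).
E_4 = 4² × π² / (2 × 1 × 0.568²) = 244.7.

E = 245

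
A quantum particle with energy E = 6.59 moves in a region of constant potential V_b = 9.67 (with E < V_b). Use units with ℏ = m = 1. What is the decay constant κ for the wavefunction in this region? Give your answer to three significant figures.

Since E < V_b the TISE in this region is ψ'' = κ²ψ with κ = √(2m(V_b − E))/ℏ.
κ = √(2 × 1 × 3.08) = 2.482.

κ = 2.48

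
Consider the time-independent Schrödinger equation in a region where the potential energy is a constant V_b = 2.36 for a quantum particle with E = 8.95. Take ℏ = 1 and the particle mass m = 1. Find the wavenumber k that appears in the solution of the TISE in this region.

k = 3.63

With E > V_b the solution is oscillatory, ψ ∝ e^{±ikx} with k = √(2m(E − V_b))/ℏ.
k = √(2 × 1 × 6.59) = 3.630.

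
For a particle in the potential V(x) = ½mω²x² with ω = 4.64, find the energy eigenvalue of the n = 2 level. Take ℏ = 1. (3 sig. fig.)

Using E_n = (n + ½)ℏω: E_2 = 2.5 × 4.64 = 11.60.

E = 11.6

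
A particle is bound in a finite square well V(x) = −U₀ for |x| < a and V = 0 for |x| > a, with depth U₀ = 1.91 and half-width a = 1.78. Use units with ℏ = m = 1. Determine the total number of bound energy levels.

Define the well-strength parameter z₀ = (a/ℏ)√(2mU₀) = 1.78 × √(2·1·1.91) = 3.479.
A new bound state (alternating even/odd) appears each time z₀ passes a multiple of π/2, so N = ⌊2z₀/π⌋ + 1 = ⌊2.215⌋ + 1 = 3.

N = 3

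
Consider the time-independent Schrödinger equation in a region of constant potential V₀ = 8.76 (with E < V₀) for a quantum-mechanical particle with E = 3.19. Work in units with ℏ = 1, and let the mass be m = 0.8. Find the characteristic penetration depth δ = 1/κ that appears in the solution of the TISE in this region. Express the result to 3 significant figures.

δ = 0.335

Since E < V₀ the TISE in this region is ψ'' = κ²ψ with κ = √(2m(V₀ − E))/ℏ.
κ = √(2 × 0.8 × 5.57) = 2.985. The penetration depth is δ = 1/κ = 0.335.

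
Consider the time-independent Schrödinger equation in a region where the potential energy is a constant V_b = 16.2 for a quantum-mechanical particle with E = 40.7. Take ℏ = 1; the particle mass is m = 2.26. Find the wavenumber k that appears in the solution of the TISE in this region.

With E > V_b the solution is oscillatory, ψ ∝ e^{±ikx} with k = √(2m(E − V_b))/ℏ.
k = √(2 × 2.26 × 24.5) = 10.52.

k = 10.5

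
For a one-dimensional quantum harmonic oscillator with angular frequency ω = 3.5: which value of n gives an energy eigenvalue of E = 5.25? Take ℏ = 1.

n = 1

Invert E_n = (n + ½)ℏω: n = E/ℏω − ½ = 1.000, so n = 1.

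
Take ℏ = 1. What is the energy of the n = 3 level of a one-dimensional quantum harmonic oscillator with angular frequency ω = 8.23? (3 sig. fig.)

The oscillator eigenvalues are E_n = ℏω(n + ½), so E_3 = 8.23 × 3.5 = 28.81.

E = 28.8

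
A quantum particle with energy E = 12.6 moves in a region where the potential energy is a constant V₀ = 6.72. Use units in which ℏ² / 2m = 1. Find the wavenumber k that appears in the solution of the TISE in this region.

k = 2.42

With E > V₀ the solution is oscillatory, ψ ∝ e^{±ikx} with k = √(2m(E − V₀))/ℏ.
k = √(2 × 0.5 × 5.88) = 2.425.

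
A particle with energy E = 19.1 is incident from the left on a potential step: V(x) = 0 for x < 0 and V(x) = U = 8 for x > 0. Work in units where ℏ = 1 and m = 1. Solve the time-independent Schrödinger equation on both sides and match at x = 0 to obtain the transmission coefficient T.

The wavenumbers are k₁ = √(2mE)/ℏ = 6.181 on the left and k₂ = √(2m(E − U))/ℏ = 4.712 on the right.
Continuity of ψ and ψ′ at the step yields the reflection amplitude r = (k₁ − k₂)/(k₁ + k₂) = 0.1349; thus R = |r|² = 0.01819, T = 0.9818.

T = 0.982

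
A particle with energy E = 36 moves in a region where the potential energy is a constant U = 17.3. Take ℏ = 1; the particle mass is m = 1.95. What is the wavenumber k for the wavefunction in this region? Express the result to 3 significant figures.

With E > U the solution is oscillatory, ψ ∝ e^{±ikx} with k = √(2m(E − U))/ℏ.
k = √(2 × 1.95 × 18.7) = 8.540.

k = 8.54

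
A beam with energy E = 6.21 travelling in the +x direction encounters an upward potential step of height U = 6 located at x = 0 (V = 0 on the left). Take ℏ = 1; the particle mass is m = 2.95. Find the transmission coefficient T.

T = 0.525

On each side the TISE gives plane waves with k = √(2m(E − V))/ℏ: k₁ = √(2·2.95·6.21) = 6.053, k₂ = √(2·2.95·0.21) = 1.113.
Continuity of ψ and ψ′ at the step yields the reflection amplitude r = (k₁ − k₂)/(k₁ + k₂) = 0.6893; thus R = |r|² = 0.4752, T = 0.5248.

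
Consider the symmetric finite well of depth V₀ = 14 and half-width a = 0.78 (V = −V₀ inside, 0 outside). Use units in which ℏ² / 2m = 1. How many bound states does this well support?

N = 2

Define the well-strength parameter z₀ = (a/ℏ)√(2mV₀) = 0.78 × √(2·0.5·14) = 2.918.
The even/odd transcendental equations gain one root per π/2 in z₀, giving N = 1 + ⌊2z₀/π⌋ = 1 + ⌊1.858⌋ = 2.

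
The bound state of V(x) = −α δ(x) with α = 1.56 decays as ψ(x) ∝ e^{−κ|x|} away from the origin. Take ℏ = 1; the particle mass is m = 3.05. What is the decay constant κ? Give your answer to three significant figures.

κ = 4.76

Integrating the TISE across x = 0 gives the cusp condition ψ'(0⁺) − ψ'(0⁻) = −(2mα/ℏ²)ψ(0).
With ψ ∝ e^{−κ|x|} this yields −2κ = −2mα/ℏ², so κ = mα/ℏ² = 4.758.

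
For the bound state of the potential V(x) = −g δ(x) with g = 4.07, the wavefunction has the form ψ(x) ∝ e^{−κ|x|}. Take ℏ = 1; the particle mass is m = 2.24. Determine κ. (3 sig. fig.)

κ = 9.12

Integrating the TISE across x = 0 gives the cusp condition ψ'(0⁺) − ψ'(0⁻) = −(2mg/ℏ²)ψ(0).
With ψ ∝ e^{−κ|x|} this yields −2κ = −2mg/ℏ², so κ = mg/ℏ² = 9.117.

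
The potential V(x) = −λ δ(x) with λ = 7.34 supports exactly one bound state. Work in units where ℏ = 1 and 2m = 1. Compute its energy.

E = -13.5

The bound state is ψ(x) = √κ e^{−κ|x|}. The derivative jump ψ'(0⁺) − ψ'(0⁻) = −(2mλ/ℏ²)ψ(0) fixes κ = mλ/ℏ² = 3.670.
Then E = −ℏ²κ²/(2m) = −mλ²/(2ℏ²) = -13.47.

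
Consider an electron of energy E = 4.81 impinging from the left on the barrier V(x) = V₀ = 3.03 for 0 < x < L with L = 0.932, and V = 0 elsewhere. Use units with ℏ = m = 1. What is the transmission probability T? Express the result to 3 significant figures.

T = 0.794

E > V₀: inside the barrier k₂ = √(2m(E − V₀))/ℏ = 1.887, k₂L = 1.758.
T = [1 + V₀² sin²(k₂L) / (4E(E − V₀))]⁻¹ = 1/1.259 = 0.794.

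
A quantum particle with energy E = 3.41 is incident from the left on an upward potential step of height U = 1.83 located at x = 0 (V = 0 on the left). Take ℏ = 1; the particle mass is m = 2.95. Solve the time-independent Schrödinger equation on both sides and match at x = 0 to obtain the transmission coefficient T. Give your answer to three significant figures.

T = 0.964

On each side the TISE gives plane waves with k = √(2m(E − V))/ℏ: k₁ = √(2·2.95·3.41) = 4.485, k₂ = √(2·2.95·1.58) = 3.053.
Matching ψ and ψ′ at x = 0 gives r = (k₁ − k₂)/(k₁ + k₂), so R = r² = 0.03609 and T = 1 − R = 0.9639.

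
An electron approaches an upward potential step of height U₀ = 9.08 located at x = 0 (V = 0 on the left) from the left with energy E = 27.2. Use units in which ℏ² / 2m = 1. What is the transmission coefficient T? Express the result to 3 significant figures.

T = 0.990

The wavenumbers are k₁ = √(2mE)/ℏ = 5.215 on the left and k₂ = √(2m(E − U₀))/ℏ = 4.257 on the right.
Matching ψ and ψ′ at x = 0 gives r = (k₁ − k₂)/(k₁ + k₂), so R = r² = 0.01024 and T = 1 − R = 0.9898.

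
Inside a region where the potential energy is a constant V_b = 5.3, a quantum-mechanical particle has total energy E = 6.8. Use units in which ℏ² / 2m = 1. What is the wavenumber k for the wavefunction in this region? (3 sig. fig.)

With E > V_b the solution is oscillatory, ψ ∝ e^{±ikx} with k = √(2m(E − V_b))/ℏ.
k = √(2 × 0.5 × 1.5) = 1.225.

k = 1.22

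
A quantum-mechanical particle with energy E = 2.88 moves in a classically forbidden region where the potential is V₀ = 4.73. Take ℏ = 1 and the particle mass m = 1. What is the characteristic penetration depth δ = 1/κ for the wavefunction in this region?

Since E < V₀ the TISE in this region is ψ'' = κ²ψ with κ = √(2m(V₀ − E))/ℏ.
κ = √(2 × 1 × 1.85) = 1.924. The penetration depth is δ = 1/κ = 0.520.

δ = 0.520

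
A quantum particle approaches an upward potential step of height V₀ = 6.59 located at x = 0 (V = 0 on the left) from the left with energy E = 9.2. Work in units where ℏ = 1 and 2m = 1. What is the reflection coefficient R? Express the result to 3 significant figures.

R = 0.0930

On each side the TISE gives plane waves with k = √(2m(E − V))/ℏ: k₁ = √(2·½·9.2) = 3.033, k₂ = √(2·½·2.61) = 1.616.
Matching ψ and ψ′ at x = 0 gives r = (k₁ − k₂)/(k₁ + k₂), so R = r² = 0.09299 and T = 1 − R = 0.9070.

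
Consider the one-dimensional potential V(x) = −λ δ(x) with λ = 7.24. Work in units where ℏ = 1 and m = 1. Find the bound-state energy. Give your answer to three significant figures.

E = -26.2

For x ≠ 0 the bound state is ψ ∝ e^{−κ|x|}; integrating the TISE across the delta gives the cusp condition 2κ = 2mλ/ℏ², so κ = 7.240.
Then E = −ℏ²κ²/(2m) = −mλ²/(2ℏ²) = -26.21.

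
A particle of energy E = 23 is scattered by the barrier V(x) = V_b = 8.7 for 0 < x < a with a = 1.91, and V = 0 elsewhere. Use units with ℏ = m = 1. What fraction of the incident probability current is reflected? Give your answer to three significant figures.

Above the barrier the interior wavenumber is k₂ = √(2m(E − V_b))/ℏ = 5.348, giving phase k₂a = 10.21.
T = [1 + V_b² sin²(k₂a) / (4E(E − V_b))]⁻¹ = 1/1.029 = 0.972.
R = 1 − T = 0.0282.

R = 0.0282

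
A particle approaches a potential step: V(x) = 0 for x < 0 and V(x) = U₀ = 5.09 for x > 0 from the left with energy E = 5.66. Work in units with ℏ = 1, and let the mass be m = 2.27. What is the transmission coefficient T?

The wavenumbers are k₁ = √(2mE)/ℏ = 5.069 on the left and k₂ = √(2m(E − U₀))/ℏ = 1.609 on the right.
Matching ψ and ψ′ at x = 0 gives r = (k₁ − k₂)/(k₁ + k₂), so R = r² = 0.2685 and T = 1 − R = 0.7315.

T = 0.731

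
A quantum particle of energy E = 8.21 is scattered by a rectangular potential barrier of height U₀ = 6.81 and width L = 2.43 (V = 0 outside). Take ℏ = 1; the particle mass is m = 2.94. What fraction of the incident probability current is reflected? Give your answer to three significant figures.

R = 0.290

E > U₀: inside the barrier k₂ = √(2m(E − U₀))/ℏ = 2.869, k₂L = 6.972.
T = [1 + U₀² sin²(k₂L) / (4E(E − U₀))]⁻¹ = 1/1.408 = 0.710.
R = 1 − T = 0.290.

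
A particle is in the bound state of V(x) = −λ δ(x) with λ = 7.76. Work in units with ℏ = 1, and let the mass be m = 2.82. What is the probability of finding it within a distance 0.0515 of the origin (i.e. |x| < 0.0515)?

The normalised bound state is ψ = √κ e^{−κ|x|} with κ = mλ/ℏ² = 21.88.
P(|x| < d) = ∫_{−d}^{d} κ e^{−2κ|x|} dx = 1 − e^{−2κd} = 1 − e^{−2.254} = 0.8950.

P = 0.895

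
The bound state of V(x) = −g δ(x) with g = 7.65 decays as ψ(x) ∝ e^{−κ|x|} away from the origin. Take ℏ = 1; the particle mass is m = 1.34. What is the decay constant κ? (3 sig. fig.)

Integrating the TISE across x = 0 gives the cusp condition ψ'(0⁺) − ψ'(0⁻) = −(2mg/ℏ²)ψ(0).
With ψ ∝ e^{−κ|x|} this yields −2κ = −2mg/ℏ², so κ = mg/ℏ² = 10.25.

κ = 10.3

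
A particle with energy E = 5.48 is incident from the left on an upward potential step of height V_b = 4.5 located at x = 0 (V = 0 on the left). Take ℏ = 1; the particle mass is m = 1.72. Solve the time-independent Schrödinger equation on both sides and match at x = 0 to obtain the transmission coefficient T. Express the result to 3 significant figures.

The wavenumbers are k₁ = √(2mE)/ℏ = 4.342 on the left and k₂ = √(2m(E − V_b))/ℏ = 1.836 on the right.
Matching ψ and ψ′ at x = 0 gives r = (k₁ − k₂)/(k₁ + k₂), so R = r² = 0.1645 and T = 1 − R = 0.8355.

T = 0.835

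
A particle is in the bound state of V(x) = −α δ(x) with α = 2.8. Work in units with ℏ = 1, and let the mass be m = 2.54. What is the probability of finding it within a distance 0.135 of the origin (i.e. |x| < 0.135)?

P = 0.853

The normalised bound state is ψ = √κ e^{−κ|x|} with κ = mα/ℏ² = 7.112.
P(|x| < d) = ∫_{−d}^{d} κ e^{−2κ|x|} dx = 1 − e^{−2κd} = 1 − e^{−1.920} = 0.8534.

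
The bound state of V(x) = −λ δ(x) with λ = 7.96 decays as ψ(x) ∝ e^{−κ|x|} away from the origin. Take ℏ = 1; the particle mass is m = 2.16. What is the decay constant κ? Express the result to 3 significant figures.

κ = 17.2

Integrate −(ℏ²/2m)ψ'' − λδ(x)ψ = Eψ from −ε to +ε: the ψ'' term gives ψ'(0⁺) − ψ'(0⁻) and the δ term gives −(2mλ/ℏ²)ψ(0).
With ψ ∝ e^{−κ|x|} this yields −2κ = −2mλ/ℏ², so κ = mλ/ℏ² = 17.19.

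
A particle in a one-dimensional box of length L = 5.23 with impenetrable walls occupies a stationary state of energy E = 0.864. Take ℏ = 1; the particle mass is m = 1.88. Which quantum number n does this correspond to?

n = 3

For an infinite well E_n = n²π²ℏ²/(2mL²), so n = (L/πℏ)√(2mE).
n = (5.23/π) × √(2 × 1.88 × 0.864) = 3.001 → n = 3.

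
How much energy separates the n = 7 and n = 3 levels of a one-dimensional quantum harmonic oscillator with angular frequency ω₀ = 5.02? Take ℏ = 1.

ΔE = 20.1

E_n = ℏω₀(n + ½), so ΔE = (7 − 3) ℏω₀ = 4 × 5.02 = 20.08.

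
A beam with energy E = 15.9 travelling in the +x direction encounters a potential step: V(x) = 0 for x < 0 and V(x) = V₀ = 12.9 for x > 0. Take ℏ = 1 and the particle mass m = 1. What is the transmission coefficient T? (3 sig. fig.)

T = 0.844

On each side the TISE gives plane waves with k = √(2m(E − V))/ℏ: k₁ = √(2·1·15.9) = 5.639, k₂ = √(2·1·3) = 2.449.
Continuity of ψ and ψ′ at the step yields the reflection amplitude r = (k₁ − k₂)/(k₁ + k₂) = 0.3943; thus R = |r|² = 0.1555, T = 0.8445.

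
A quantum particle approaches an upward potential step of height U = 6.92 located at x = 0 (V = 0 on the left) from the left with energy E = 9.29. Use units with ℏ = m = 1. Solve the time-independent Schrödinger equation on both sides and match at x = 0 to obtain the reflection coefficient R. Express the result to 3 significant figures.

R = 0.108

On each side the TISE gives plane waves with k = √(2m(E − V))/ℏ: k₁ = √(2·1·9.29) = 4.310, k₂ = √(2·1·2.37) = 2.177.
Continuity of ψ and ψ′ at the step yields the reflection amplitude r = (k₁ − k₂)/(k₁ + k₂) = 0.3288; thus R = |r|² = 0.1081, T = 0.8919.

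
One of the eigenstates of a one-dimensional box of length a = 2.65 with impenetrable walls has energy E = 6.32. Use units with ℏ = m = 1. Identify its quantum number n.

For an infinite well E_n = n²π²ℏ²/(2ma²), so n = (a/πℏ)√(2mE).
n = (2.65/π) × √(2 × 1 × 6.32) = 2.999 → n = 3.

n = 3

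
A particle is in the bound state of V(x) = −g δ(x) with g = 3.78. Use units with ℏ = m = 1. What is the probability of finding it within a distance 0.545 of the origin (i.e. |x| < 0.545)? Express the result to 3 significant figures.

The normalised bound state is ψ = √κ e^{−κ|x|} with κ = mg/ℏ² = 3.780.
P(|x| < d) = ∫_{−d}^{d} κ e^{−2κ|x|} dx = 1 − e^{−2κd} = 1 − e^{−4.120} = 0.9838.

P = 0.984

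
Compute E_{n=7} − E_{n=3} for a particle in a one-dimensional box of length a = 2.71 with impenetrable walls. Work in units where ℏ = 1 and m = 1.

E_n = n²π²ℏ²/(2ma²), so ΔE = (7² − 3²) π²ℏ²/(2ma²).
ΔE = 40 × π² / (2 × 1 × 2.71²) = 26.88.

ΔE = 26.9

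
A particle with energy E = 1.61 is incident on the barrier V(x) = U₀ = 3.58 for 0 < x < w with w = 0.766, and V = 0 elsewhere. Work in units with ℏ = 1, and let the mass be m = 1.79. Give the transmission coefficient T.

T = 0.0655

E < U₀: inside the barrier ψ ∝ e^{±κx} with κ = √(2m(U₀ − E))/ℏ = 2.656.
κw = 2.034, sinh(κw) = 3.758.
The exact tunnelling result is T⁻¹ = 1 + U₀² sinh²(κw) / [4E(U₀ − E)] = 15.27, so T = 0.0655.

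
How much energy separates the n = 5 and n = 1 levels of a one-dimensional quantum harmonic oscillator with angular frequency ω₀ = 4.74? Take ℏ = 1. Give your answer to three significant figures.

ΔE = 19.0

E_n = ℏω₀(n + ½), so ΔE = (5 − 1) ℏω₀ = 4 × 4.74 = 18.96.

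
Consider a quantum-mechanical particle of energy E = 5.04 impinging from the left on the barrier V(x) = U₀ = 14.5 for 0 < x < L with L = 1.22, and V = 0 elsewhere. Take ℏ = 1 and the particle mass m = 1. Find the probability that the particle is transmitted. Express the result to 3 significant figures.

T = 0.0000892

E < U₀: inside the barrier ψ ∝ e^{±κx} with κ = √(2m(U₀ − E))/ℏ = 4.350.
κL = 5.307, sinh(κL) = 100.8.
Matching ψ, ψ′ at both faces gives T = [1 + U₀² sinh²(κL) / (4E(U₀ − E))]⁻¹ = 1/11210 = 0.0000892.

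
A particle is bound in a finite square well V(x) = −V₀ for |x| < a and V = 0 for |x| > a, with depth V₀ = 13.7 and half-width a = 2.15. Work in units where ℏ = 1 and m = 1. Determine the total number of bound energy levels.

N = 8

The dimensionless depth is z₀ = a√(2mV₀)/ℏ = 2.15 × √(27.40) = 11.25.
A new bound state (alternating even/odd) appears each time z₀ passes a multiple of π/2, so N = ⌊2z₀/π⌋ + 1 = ⌊7.165⌋ + 1 = 8.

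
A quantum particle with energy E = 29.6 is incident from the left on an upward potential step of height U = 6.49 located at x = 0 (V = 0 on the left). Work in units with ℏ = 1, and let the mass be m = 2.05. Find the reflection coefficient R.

R = 0.00382

On each side the TISE gives plane waves with k = √(2m(E − V))/ℏ: k₁ = √(2·2.05·29.6) = 11.02, k₂ = √(2·2.05·23.11) = 9.734.
Continuity of ψ and ψ′ at the step yields the reflection amplitude r = (k₁ − k₂)/(k₁ + k₂) = 0.06180; thus R = |r|² = 0.003819, T = 0.9962.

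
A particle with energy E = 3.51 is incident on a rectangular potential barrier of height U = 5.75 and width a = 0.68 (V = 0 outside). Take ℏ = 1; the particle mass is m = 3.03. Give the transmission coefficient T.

T = 0.0251

E < U: inside the barrier ψ ∝ e^{±κx} with κ = √(2m(U − E))/ℏ = 3.684.
κa = 2.505, sinh(κa) = 6.083.
The exact tunnelling result is T⁻¹ = 1 + U² sinh²(κa) / [4E(U − E)] = 39.90, so T = 0.0251.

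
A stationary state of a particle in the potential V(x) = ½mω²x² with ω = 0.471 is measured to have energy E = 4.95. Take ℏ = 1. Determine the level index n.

n = 10

E_n = ℏω(n + ½) ⇒ n = E/(ℏω) − ½ = 4.95/0.471 − 0.5 = 10.010 → n = 10.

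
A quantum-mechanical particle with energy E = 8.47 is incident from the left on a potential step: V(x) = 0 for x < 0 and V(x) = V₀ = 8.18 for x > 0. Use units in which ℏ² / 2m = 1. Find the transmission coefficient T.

T = 0.527

On each side the TISE gives plane waves with k = √(2m(E − V))/ℏ: k₁ = √(2·½·8.47) = 2.910, k₂ = √(2·½·0.29) = 0.5385.
Continuity of ψ and ψ′ at the step yields the reflection amplitude r = (k₁ − k₂)/(k₁ + k₂) = 0.6877; thus R = |r|² = 0.4729, T = 0.5271.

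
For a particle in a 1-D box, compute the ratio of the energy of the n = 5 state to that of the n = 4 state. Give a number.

1.5625

E_n = n²π²ℏ²/(2mL²) so the ratio is n₂²/n₁² = 25/16 = 1.5625.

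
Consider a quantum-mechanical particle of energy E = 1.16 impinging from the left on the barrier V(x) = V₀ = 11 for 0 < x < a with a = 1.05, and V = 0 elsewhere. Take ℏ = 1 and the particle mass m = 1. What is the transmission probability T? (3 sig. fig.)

T = 0.000136

E < V₀: inside the barrier ψ ∝ e^{±κx} with κ = √(2m(V₀ − E))/ℏ = 4.436.
κa = 4.658, sinh(κa) = 52.71.
Matching ψ, ψ′ at both faces gives T = [1 + V₀² sinh²(κa) / (4E(V₀ − E))]⁻¹ = 1/7364 = 0.000136.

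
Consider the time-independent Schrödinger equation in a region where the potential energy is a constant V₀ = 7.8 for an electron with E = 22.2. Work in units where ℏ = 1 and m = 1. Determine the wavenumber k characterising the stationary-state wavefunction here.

k = 5.37

With E > V₀ the solution is oscillatory, ψ ∝ e^{±ikx} with k = √(2m(E − V₀))/ℏ.
k = √(2 × 1 × 14.4) = 5.367.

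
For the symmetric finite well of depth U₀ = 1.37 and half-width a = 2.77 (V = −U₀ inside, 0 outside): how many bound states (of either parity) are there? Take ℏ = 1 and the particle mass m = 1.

The dimensionless depth is z₀ = a√(2mU₀)/ℏ = 2.77 × √(2.740) = 4.585.
The even/odd transcendental equations gain one root per π/2 in z₀, giving N = 1 + ⌊2z₀/π⌋ = 1 + ⌊2.919⌋ = 3.

N = 3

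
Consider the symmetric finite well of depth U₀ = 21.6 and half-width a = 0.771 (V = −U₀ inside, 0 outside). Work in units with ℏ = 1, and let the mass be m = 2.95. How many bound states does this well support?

Define the well-strength parameter z₀ = (a/ℏ)√(2mU₀) = 0.771 × √(2·2.95·21.6) = 8.704.
The even/odd transcendental equations gain one root per π/2 in z₀, giving N = 1 + ⌊2z₀/π⌋ = 1 + ⌊5.541⌋ = 6.

N = 6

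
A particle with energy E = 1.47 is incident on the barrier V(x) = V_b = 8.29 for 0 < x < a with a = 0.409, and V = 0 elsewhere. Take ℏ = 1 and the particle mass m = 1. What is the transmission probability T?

E < V_b: inside the barrier ψ ∝ e^{±κx} with κ = √(2m(V_b − E))/ℏ = 3.693.
κa = 1.511, sinh(κa) = 2.154.
The exact tunnelling result is T⁻¹ = 1 + V_b² sinh²(κa) / [4E(V_b − E)] = 8.953, so T = 0.112.

T = 0.112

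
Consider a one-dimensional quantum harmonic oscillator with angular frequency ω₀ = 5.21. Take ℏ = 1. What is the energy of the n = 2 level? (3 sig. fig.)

E = 13.0

The oscillator eigenvalues are E_n = ℏω₀(n + ½), so E_2 = 5.21 × 2.5 = 13.03.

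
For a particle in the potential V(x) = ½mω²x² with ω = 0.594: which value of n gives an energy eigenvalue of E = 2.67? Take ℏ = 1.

E_n = ℏω(n + ½) ⇒ n = E/(ℏω) − ½ = 2.67/0.594 − 0.5 = 3.995 → n = 4.

n = 4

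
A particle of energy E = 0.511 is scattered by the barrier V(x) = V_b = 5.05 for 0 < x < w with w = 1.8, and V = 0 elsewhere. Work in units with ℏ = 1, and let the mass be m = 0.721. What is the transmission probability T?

T = 0.000146

E < V_b: inside the barrier ψ ∝ e^{±κx} with κ = √(2m(V_b − E))/ℏ = 2.558.
κw = 4.605, sinh(κw) = 49.99.
Matching ψ, ψ′ at both faces gives T = [1 + V_b² sinh²(κw) / (4E(V_b − E))]⁻¹ = 1/6870 = 0.000146.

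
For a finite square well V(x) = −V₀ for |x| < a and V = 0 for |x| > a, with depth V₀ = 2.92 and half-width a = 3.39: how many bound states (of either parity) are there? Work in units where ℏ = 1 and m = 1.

The dimensionless depth is z₀ = a√(2mV₀)/ℏ = 3.39 × √(5.840) = 8.192.
The even/odd transcendental equations gain one root per π/2 in z₀, giving N = 1 + ⌊2z₀/π⌋ = 1 + ⌊5.215⌋ = 6.

N = 6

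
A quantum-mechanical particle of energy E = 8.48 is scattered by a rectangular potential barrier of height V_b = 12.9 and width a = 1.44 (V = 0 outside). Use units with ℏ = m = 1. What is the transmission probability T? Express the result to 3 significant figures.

T = 0.000688

Since E < V_b the interior solution is evanescent with decay constant κ = √(2m(V_b − E))/ℏ = 2.973.
κa = 4.281, sinh(κa) = 36.16.
The exact tunnelling result is T⁻¹ = 1 + V_b² sinh²(κa) / [4E(V_b − E)] = 1453, so T = 0.000688.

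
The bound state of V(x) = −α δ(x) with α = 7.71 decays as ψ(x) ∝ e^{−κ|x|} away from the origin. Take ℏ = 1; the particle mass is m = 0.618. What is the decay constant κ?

κ = 4.76

Integrating the TISE across x = 0 gives the cusp condition ψ'(0⁺) − ψ'(0⁻) = −(2mα/ℏ²)ψ(0).
With ψ ∝ e^{−κ|x|} this yields −2κ = −2mα/ℏ², so κ = mα/ℏ² = 4.765.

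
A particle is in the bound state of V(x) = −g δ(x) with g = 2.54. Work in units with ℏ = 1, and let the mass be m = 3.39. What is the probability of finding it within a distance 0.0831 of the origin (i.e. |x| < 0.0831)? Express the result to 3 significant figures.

The normalised bound state is ψ = √κ e^{−κ|x|} with κ = mg/ℏ² = 8.611.
P(|x| < d) = ∫_{−d}^{d} κ e^{−2κ|x|} dx = 1 − e^{−2κd} = 1 − e^{−1.431} = 0.7609.

P = 0.761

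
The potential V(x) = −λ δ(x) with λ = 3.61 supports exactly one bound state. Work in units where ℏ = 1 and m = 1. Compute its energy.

For x ≠ 0 the bound state is ψ ∝ e^{−κ|x|}; integrating the TISE across the delta gives the cusp condition 2κ = 2mλ/ℏ², so κ = 3.610.
Then E = −ℏ²κ²/(2m) = −mλ²/(2ℏ²) = -6.516.

E = -6.52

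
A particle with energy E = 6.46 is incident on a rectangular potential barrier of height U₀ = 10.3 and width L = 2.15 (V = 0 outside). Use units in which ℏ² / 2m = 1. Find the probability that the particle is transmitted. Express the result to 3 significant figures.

T = 0.000819

E < U₀: inside the barrier ψ ∝ e^{±κx} with κ = √(2m(U₀ − E))/ℏ = 1.960.
κL = 4.213, sinh(κL) = 33.78.
Matching ψ, ψ′ at both faces gives T = [1 + U₀² sinh²(κL) / (4E(U₀ − E))]⁻¹ = 1/1221 = 0.000819.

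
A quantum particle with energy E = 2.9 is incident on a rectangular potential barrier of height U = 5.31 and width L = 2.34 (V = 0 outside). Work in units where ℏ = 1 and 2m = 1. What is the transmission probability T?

E < U: inside the barrier ψ ∝ e^{±κx} with κ = √(2m(U − E))/ℏ = 1.552.
κL = 3.633, sinh(κL) = 18.89.
Matching ψ, ψ′ at both faces gives T = [1 + U² sinh²(κL) / (4E(U − E))]⁻¹ = 1/361.0 = 0.00277.

T = 0.00277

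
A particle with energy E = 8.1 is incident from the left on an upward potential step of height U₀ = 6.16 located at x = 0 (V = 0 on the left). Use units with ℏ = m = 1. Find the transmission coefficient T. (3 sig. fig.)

T = 0.882

The wavenumbers are k₁ = √(2mE)/ℏ = 4.025 on the left and k₂ = √(2m(E − U₀))/ℏ = 1.970 on the right.
Continuity of ψ and ψ′ at the step yields the reflection amplitude r = (k₁ − k₂)/(k₁ + k₂) = 0.3428; thus R = |r|² = 0.1175, T = 0.8825.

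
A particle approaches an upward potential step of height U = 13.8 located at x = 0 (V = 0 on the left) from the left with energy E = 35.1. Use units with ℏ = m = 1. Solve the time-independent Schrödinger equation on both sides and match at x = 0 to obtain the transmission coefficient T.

T = 0.985

The wavenumbers are k₁ = √(2mE)/ℏ = 8.379 on the left and k₂ = √(2m(E − U))/ℏ = 6.527 on the right.
Matching ψ and ψ′ at x = 0 gives r = (k₁ − k₂)/(k₁ + k₂), so R = r² = 0.01543 and T = 1 − R = 0.9846.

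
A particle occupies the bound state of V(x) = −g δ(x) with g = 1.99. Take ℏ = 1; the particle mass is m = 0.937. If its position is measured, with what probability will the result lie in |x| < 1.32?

P = 0.993

The normalised bound state is ψ = √κ e^{−κ|x|} with κ = mg/ℏ² = 1.865.
P(|x| < d) = ∫_{−d}^{d} κ e^{−2κ|x|} dx = 1 − e^{−2κd} = 1 − e^{−4.923} = 0.9927.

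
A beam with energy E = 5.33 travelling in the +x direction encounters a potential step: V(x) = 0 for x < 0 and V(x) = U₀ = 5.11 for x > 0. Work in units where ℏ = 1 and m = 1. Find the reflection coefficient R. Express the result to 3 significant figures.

On each side the TISE gives plane waves with k = √(2m(E − V))/ℏ: k₁ = √(2·1·5.33) = 3.265, k₂ = √(2·1·0.22) = 0.6633.
Continuity of ψ and ψ′ at the step yields the reflection amplitude r = (k₁ − k₂)/(k₁ + k₂) = 0.6623; thus R = |r|² = 0.4386, T = 0.5614.

R = 0.439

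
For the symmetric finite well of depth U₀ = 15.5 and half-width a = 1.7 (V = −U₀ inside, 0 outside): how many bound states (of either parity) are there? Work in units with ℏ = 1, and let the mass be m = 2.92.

N = 11

Define the well-strength parameter z₀ = (a/ℏ)√(2mU₀) = 1.7 × √(2·2.92·15.5) = 16.17.
A new bound state (alternating even/odd) appears each time z₀ passes a multiple of π/2, so N = ⌊2z₀/π⌋ + 1 = ⌊10.30⌋ + 1 = 11.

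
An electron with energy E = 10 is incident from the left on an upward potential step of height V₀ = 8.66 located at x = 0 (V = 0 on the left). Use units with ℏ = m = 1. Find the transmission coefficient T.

T = 0.785

The wavenumbers are k₁ = √(2mE)/ℏ = 4.472 on the left and k₂ = √(2m(E − V₀))/ℏ = 1.637 on the right.
Continuity of ψ and ψ′ at the step yields the reflection amplitude r = (k₁ − k₂)/(k₁ + k₂) = 0.4641; thus R = |r|² = 0.2154, T = 0.7846.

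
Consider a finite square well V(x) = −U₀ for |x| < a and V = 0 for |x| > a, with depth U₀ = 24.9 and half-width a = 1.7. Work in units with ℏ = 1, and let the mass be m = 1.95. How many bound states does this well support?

N = 11

Define the well-strength parameter z₀ = (a/ℏ)√(2mU₀) = 1.7 × √(2·1.95·24.9) = 16.75.
A new bound state (alternating even/odd) appears each time z₀ passes a multiple of π/2, so N = ⌊2z₀/π⌋ + 1 = ⌊10.67⌋ + 1 = 11.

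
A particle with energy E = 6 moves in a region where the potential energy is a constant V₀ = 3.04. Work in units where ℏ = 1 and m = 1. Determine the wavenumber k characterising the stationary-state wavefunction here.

With E > V₀ the solution is oscillatory, ψ ∝ e^{±ikx} with k = √(2m(E − V₀))/ℏ.
k = √(2 × 1 × 2.96) = 2.433.

k = 2.43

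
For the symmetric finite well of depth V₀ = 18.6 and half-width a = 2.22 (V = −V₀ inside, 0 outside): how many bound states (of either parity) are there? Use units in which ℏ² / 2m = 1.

N = 7

Define the well-strength parameter z₀ = (a/ℏ)√(2mV₀) = 2.22 × √(2·0.5·18.6) = 9.574.
A new bound state (alternating even/odd) appears each time z₀ passes a multiple of π/2, so N = ⌊2z₀/π⌋ + 1 = ⌊6.095⌋ + 1 = 7.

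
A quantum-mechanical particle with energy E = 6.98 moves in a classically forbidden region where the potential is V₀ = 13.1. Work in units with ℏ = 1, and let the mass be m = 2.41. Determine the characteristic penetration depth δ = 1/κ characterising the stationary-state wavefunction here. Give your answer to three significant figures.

δ = 0.184

Since E < V₀ the TISE in this region is ψ'' = κ²ψ with κ = √(2m(V₀ − E))/ℏ.
κ = √(2 × 2.41 × 6.12) = 5.431. The penetration depth is δ = 1/κ = 0.184.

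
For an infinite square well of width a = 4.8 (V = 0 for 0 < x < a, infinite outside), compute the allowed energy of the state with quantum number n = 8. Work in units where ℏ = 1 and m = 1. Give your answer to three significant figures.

E = 13.7

The infinite-well eigenfunctions ψ_n = √(2/a) sin(nπx/a) vanish at both walls, giving E_n = n²π²ℏ²/(2ma²).
E_8 = 8² × π² / (2 × 1 × 4.8²) = 13.71.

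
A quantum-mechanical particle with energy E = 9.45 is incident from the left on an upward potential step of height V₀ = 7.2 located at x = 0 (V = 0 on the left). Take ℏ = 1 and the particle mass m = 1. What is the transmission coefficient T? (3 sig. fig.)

On each side the TISE gives plane waves with k = √(2m(E − V))/ℏ: k₁ = √(2·1·9.45) = 4.347, k₂ = √(2·1·2.25) = 2.121.
Continuity of ψ and ψ′ at the step yields the reflection amplitude r = (k₁ − k₂)/(k₁ + k₂) = 0.3441; thus R = |r|² = 0.1184, T = 0.8816.

T = 0.882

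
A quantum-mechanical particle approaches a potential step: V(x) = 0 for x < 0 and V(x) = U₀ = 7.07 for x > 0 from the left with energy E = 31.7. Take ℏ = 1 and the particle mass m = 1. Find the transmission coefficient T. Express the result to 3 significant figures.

On each side the TISE gives plane waves with k = √(2m(E − V))/ℏ: k₁ = √(2·1·31.7) = 7.962, k₂ = √(2·1·24.63) = 7.019.
Continuity of ψ and ψ′ at the step yields the reflection amplitude r = (k₁ − k₂)/(k₁ + k₂) = 0.06300; thus R = |r|² = 0.003970, T = 0.9960.

T = 0.996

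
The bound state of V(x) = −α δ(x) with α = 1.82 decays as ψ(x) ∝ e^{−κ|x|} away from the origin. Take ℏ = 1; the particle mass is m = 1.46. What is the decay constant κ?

Integrate −(ℏ²/2m)ψ'' − αδ(x)ψ = Eψ from −ε to +ε: the ψ'' term gives ψ'(0⁺) − ψ'(0⁻) and the δ term gives −(2mα/ℏ²)ψ(0).
With ψ ∝ e^{−κ|x|} this yields −2κ = −2mα/ℏ², so κ = mα/ℏ² = 2.657.

κ = 2.66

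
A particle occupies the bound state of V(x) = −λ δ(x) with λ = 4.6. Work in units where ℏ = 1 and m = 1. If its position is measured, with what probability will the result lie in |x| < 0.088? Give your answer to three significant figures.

The normalised bound state is ψ = √κ e^{−κ|x|} with κ = mλ/ℏ² = 4.600.
P(|x| < d) = ∫_{−d}^{d} κ e^{−2κ|x|} dx = 1 − e^{−2κd} = 1 − e^{−0.8096} = 0.5550.

P = 0.555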